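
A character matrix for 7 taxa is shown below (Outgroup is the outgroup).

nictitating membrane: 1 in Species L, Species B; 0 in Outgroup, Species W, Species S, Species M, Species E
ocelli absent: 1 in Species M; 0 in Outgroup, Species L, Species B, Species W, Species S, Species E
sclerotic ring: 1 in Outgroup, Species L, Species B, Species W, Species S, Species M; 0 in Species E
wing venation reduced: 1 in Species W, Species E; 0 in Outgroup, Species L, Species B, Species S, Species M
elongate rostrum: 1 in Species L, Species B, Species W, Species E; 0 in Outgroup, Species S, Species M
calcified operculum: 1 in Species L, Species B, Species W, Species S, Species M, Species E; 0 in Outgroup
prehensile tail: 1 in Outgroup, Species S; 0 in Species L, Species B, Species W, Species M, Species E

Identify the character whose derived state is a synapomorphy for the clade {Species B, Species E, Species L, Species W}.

Character polarity is set by the outgroup: the derived state is whichever differs from the outgroup's state, so for sclerotic ring, prehensile tail the derived state is '0', and for the remaining characters it is '1'.
Only Species B and Species L show the derived state '1' for nictitating membrane, supporting them as a clade.
ocelli absent (derived state '1') is unique to Species M (autapomorphy; uninformative for grouping).
sclerotic ring (derived state '0') is unique to Species E (autapomorphy; uninformative for grouping).
Only Species E and Species W show the derived state '1' for wing venation reduced, supporting them as a clade.
elongate rostrum (derived state '1') is shared by Species B, Species E, Species L, and Species W — a synapomorphy uniting that clade.
All ingroup taxa share the derived state '1' for calcified operculum; it defines the ingroup but does not resolve relationships within it.
prehensile tail (derived state '0') is shared by Species B, Species E, Species L, Species M, and Species W — a synapomorphy uniting that clade.
Most parsimonious ingroup topology: ((((Species L,Species B),(Species W,Species E)),Species M),Species S).
The clade {Species B, Species E, Species L, Species W} is supported by elongate rostrum: its derived state '1' occurs in exactly those taxa and in no other taxon (including the outgroup).

elongate rostrum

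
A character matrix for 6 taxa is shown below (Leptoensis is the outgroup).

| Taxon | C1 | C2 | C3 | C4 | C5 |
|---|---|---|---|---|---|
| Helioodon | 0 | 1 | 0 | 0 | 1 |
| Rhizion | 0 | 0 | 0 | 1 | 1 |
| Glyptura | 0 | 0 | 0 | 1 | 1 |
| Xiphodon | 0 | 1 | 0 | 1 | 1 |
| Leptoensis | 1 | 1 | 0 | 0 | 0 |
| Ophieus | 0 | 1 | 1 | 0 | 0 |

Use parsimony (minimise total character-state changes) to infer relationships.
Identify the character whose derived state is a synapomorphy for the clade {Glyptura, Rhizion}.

Character polarity is set by the outgroup: the derived state is whichever differs from the outgroup's state, so for C1, C2 the derived state is '0', and for the remaining characters it is '1'.
C1 (derived state '0') is shared by all ingroup taxa — unites the whole ingroup.
C2: derived state '0' in Glyptura and Rhizion only — synapomorphy for {Glyptura, Rhizion}.
C3: derived state '1' in Ophieus only — an autapomorphy, so it tells us nothing about relationships among taxa.
Only Glyptura, Rhizion, and Xiphodon show the derived state '1' for C4, supporting them as a clade.
Only Glyptura, Helioodon, Rhizion, and Xiphodon show the derived state '1' for C5, supporting them as a clade.
Most parsimonious ingroup topology: (((Xiphodon,(Glyptura,Rhizion)),Helioodon),Ophieus).
The clade {Glyptura, Rhizion} is supported by C2: its derived state '0' occurs in exactly those taxa and in no other taxon (including the outgroup).

C2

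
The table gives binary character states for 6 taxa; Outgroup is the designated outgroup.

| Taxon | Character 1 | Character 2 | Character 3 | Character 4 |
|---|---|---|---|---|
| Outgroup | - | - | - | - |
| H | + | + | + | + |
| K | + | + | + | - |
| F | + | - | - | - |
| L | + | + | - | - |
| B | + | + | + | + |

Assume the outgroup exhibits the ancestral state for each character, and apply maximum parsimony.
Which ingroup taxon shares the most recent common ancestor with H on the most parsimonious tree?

The outgroup has state '-' for every character, so '+' is the derived state throughout.
Character 1 (derived state '+') is shared by all ingroup taxa — unites the whole ingroup.
Only B, H, K, and L show the derived state '+' for Character 2, supporting them as a clade.
Character 3 (derived state '+') is shared by B, H, and K — a synapomorphy uniting that clade.
Character 4: derived state '+' in B and H only — synapomorphy for {B, H}.
Most parsimonious ingroup topology: ((((H,B),K),L),F).
H and B form a cherry on this tree, so they are sister taxa.

B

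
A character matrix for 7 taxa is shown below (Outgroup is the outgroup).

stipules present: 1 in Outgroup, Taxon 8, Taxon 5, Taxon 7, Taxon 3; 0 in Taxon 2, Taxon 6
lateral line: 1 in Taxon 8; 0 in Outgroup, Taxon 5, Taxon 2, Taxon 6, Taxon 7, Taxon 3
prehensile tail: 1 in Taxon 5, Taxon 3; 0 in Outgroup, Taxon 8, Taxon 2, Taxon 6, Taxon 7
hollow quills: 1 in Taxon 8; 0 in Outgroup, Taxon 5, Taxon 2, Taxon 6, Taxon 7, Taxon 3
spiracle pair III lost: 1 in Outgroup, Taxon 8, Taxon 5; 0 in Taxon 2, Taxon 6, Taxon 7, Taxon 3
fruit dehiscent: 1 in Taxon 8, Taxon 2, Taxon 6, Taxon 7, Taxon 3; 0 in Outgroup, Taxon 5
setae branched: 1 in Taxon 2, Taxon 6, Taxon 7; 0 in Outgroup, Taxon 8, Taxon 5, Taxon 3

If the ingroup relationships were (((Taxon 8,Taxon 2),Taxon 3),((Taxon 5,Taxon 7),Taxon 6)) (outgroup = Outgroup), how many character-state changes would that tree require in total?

14

Map each character onto (((Taxon 8,Taxon 2),Taxon 3),((Taxon 5,Taxon 7),Taxon 6)) (rooted by Outgroup) and count the minimum state changes it requires (Fitch parsimony):
stipules present: 2; lateral line: 1; prehensile tail: 2; hollow quills: 1; spiracle pair III lost: 3; fruit dehiscent: 2; setae branched: 3.
Total tree length = 14.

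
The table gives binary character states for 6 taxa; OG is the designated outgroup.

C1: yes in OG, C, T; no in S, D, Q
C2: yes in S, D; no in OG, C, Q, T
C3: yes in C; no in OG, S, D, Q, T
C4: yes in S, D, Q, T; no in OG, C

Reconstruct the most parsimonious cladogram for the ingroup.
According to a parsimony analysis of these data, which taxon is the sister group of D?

S

Character polarity is set by the outgroup: the derived state is whichever differs from the outgroup's state, so for C1 the derived state is 'no', and for the remaining characters it is 'yes'.
C1: derived state 'no' in D, Q, and S only — synapomorphy for {D, Q, S}.
C2: derived state 'yes' in D and S only — synapomorphy for {D, S}.
C3 (derived state 'yes') is unique to C (autapomorphy; uninformative for grouping).
Only D, Q, S, and T show the derived state 'yes' for C4, supporting them as a clade.
Most parsimonious ingroup topology: ((((S,D),Q),T),C).
D and S form a cherry on this tree, so they are sister taxa.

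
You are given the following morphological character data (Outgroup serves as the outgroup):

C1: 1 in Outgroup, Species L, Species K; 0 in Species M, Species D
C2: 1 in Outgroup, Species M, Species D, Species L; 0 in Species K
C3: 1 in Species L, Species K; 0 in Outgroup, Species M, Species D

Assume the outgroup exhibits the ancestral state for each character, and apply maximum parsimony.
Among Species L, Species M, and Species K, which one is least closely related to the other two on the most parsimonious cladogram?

Species M

Character polarity is set by the outgroup: the derived state is whichever differs from the outgroup's state, so for C1, C2 the derived state is '0', and for the remaining characters it is '1'.
Only Species D and Species M show the derived state '0' for C1, supporting them as a clade.
C2 (derived state '0') is unique to Species K (autapomorphy; uninformative for grouping).
C3 (derived state '1') is shared by Species K and Species L — a synapomorphy uniting that clade.
Most parsimonious ingroup topology: ((Species M,Species D),(Species L,Species K)).
Species K and Species L share a more recent common ancestor with each other than either does with Species M, so Species M is the least closely related of the three.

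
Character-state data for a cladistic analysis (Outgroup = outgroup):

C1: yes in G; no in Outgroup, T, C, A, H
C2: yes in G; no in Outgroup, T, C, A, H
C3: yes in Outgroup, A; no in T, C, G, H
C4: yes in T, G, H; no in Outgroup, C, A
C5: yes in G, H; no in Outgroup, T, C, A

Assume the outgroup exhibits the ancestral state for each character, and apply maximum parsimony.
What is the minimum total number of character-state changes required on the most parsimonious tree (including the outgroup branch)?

5

Character polarity is set by the outgroup: the derived state is whichever differs from the outgroup's state, so for C3 the derived state is 'no', and for the remaining characters it is 'yes'.
C1: derived state 'yes' in G only — an autapomorphy, so it tells us nothing about relationships among taxa.
C2 (derived state 'yes') is unique to G (autapomorphy; uninformative for grouping).
C3 (derived state 'no') is shared by C, G, H, and T — a synapomorphy uniting that clade.
C4 (derived state 'yes') is shared by G, H, and T — a synapomorphy uniting that clade.
Only G and H show the derived state 'yes' for C5, supporting them as a clade.
Most parsimonious ingroup topology: (((T,(G,H)),C),A).
Changes per character on this tree: C1: 1; C2: 1; C3: 1; C4: 1; C5: 1.
Total = 5.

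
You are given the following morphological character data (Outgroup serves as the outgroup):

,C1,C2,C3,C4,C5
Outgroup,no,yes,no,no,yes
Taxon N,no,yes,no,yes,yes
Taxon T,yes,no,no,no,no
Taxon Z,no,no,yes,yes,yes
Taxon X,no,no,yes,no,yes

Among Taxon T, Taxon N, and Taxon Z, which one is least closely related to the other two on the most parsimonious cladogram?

Character polarity is set by the outgroup: the derived state is whichever differs from the outgroup's state, so for C2, C5 the derived state is 'no', and for the remaining characters it is 'yes'.
C1 (derived state 'yes') is unique to Taxon T (autapomorphy; uninformative for grouping).
C2: derived state 'no' in Taxon T, Taxon X, and Taxon Z only — synapomorphy for {Taxon T, Taxon X, Taxon Z}.
C3 (derived state 'yes') is shared by Taxon X and Taxon Z — a synapomorphy uniting that clade.
C4 groups Taxon N and Taxon Z, which is incompatible with the clades supported by the remaining characters; treating it as convergent (homoplasy) costs fewer steps than any alternative tree.
C5 (derived state 'no') is unique to Taxon T (autapomorphy; uninformative for grouping).
Most parsimonious ingroup topology: (Taxon N,(Taxon T,(Taxon Z,Taxon X))).
Taxon Z and Taxon T share a more recent common ancestor with each other than either does with Taxon N, so Taxon N is the least closely related of the three.

Taxon N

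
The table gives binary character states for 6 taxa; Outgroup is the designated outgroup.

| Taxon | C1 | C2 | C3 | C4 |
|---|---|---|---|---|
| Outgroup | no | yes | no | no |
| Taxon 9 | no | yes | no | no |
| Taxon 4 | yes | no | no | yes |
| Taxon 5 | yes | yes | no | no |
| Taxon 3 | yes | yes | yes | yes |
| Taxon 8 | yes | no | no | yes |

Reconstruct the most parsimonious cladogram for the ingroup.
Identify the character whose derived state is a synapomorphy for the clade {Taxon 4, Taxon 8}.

Character polarity is set by the outgroup: the derived state is whichever differs from the outgroup's state, so for C2 the derived state is 'no', and for the remaining characters it is 'yes'.
C1 (derived state 'yes') is shared by Taxon 3, Taxon 4, Taxon 5, and Taxon 8 — a synapomorphy uniting that clade.
C2 (derived state 'no') is shared by Taxon 4 and Taxon 8 — a synapomorphy uniting that clade.
C3: derived state 'yes' in Taxon 3 only — an autapomorphy, so it tells us nothing about relationships among taxa.
Only Taxon 3, Taxon 4, and Taxon 8 show the derived state 'yes' for C4, supporting them as a clade.
Most parsimonious ingroup topology: (Taxon 9,(((Taxon 4,Taxon 8),Taxon 3),Taxon 5)).
The clade {Taxon 4, Taxon 8} is supported by C2: its derived state 'no' occurs in exactly those taxa and in no other taxon (including the outgroup).

C2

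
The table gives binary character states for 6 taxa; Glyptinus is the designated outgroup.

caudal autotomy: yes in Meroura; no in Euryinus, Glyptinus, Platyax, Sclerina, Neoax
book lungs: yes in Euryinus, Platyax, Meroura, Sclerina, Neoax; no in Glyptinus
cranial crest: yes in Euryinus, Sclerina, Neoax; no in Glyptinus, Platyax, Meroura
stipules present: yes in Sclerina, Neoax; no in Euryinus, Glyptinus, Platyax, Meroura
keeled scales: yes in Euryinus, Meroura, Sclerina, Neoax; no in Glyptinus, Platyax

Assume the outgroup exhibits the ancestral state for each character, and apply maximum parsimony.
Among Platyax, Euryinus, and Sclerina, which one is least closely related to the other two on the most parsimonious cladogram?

Platyax

The outgroup has state 'no' for every character, so 'yes' is the derived state throughout.
caudal autotomy: derived state 'yes' in Meroura only — an autapomorphy, so it tells us nothing about relationships among taxa.
All ingroup taxa share the derived state 'yes' for book lungs; it defines the ingroup but does not resolve relationships within it.
cranial crest: derived state 'yes' in Euryinus, Neoax, and Sclerina only — synapomorphy for {Euryinus, Neoax, Sclerina}.
Only Neoax and Sclerina show the derived state 'yes' for stipules present, supporting them as a clade.
Only Euryinus, Meroura, Neoax, and Sclerina show the derived state 'yes' for keeled scales, supporting them as a clade.
Most parsimonious ingroup topology: ((((Neoax,Sclerina),Euryinus),Meroura),Platyax).
Euryinus and Sclerina share a more recent common ancestor with each other than either does with Platyax, so Platyax is the least closely related of the three.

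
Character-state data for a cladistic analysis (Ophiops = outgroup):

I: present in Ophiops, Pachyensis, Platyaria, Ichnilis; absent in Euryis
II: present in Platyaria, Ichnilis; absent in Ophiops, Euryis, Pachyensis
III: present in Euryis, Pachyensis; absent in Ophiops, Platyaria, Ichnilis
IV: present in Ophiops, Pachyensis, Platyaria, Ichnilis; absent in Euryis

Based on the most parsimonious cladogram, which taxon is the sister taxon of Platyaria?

Character polarity is set by the outgroup: the derived state is whichever differs from the outgroup's state, so for I, IV the derived state is 'absent', and for the remaining characters it is 'present'.
I (derived state 'absent') is unique to Euryis (autapomorphy; uninformative for grouping).
II: derived state 'present' in Ichnilis and Platyaria only — synapomorphy for {Ichnilis, Platyaria}.
III: derived state 'present' in Euryis and Pachyensis only — synapomorphy for {Euryis, Pachyensis}.
IV: derived state 'absent' in Euryis only — an autapomorphy, so it tells us nothing about relationships among taxa.
Most parsimonious ingroup topology: ((Euryis,Pachyensis),(Platyaria,Ichnilis)).
Platyaria and Ichnilis form a cherry on this tree, so they are sister taxa.

Ichnilis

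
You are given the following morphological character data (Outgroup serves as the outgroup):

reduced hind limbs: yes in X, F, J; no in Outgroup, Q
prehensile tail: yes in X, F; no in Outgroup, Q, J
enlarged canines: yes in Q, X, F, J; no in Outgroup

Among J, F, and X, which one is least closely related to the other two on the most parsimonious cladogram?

The outgroup has state 'no' for every character, so 'yes' is the derived state throughout.
Only F, J, and X show the derived state 'yes' for reduced hind limbs, supporting them as a clade.
prehensile tail (derived state 'yes') is shared by F and X — a synapomorphy uniting that clade.
enlarged canines (derived state 'yes') is shared by all ingroup taxa — unites the whole ingroup.
Most parsimonious ingroup topology: (Q,((X,F),J)).
X and F share a more recent common ancestor with each other than either does with J, so J is the least closely related of the three.

J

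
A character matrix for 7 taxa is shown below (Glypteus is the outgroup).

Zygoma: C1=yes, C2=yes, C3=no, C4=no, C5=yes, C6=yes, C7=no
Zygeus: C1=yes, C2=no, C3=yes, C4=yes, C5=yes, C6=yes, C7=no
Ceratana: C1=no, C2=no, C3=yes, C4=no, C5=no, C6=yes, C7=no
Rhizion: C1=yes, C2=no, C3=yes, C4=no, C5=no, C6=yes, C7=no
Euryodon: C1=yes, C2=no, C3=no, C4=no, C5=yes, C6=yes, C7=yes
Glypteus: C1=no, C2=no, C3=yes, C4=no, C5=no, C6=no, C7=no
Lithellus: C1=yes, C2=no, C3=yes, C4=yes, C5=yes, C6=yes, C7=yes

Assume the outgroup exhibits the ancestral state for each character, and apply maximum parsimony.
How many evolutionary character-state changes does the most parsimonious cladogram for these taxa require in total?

8

Character polarity is set by the outgroup: the derived state is whichever differs from the outgroup's state, so for C3 the derived state is 'no', and for the remaining characters it is 'yes'.
C1 (derived state 'yes') is shared by Euryodon, Lithellus, Rhizion, Zygeus, and Zygoma — a synapomorphy uniting that clade.
C2 (derived state 'yes') is unique to Zygoma (autapomorphy; uninformative for grouping).
Only Euryodon and Zygoma show the derived state 'no' for C3, supporting them as a clade.
Only Lithellus and Zygeus show the derived state 'yes' for C4, supporting them as a clade.
Only Euryodon, Lithellus, Zygeus, and Zygoma show the derived state 'yes' for C5, supporting them as a clade.
All ingroup taxa share the derived state 'yes' for C6; it defines the ingroup but does not resolve relationships within it.
C7 groups Euryodon and Lithellus, which is incompatible with the clades supported by the remaining characters; treating it as convergent (homoplasy) costs fewer steps than any alternative tree.
Most parsimonious ingroup topology: ((((Zygeus,Lithellus),(Euryodon,Zygoma)),Rhizion),Ceratana).
Changes per character on this tree: C1: 1; C2: 1; C3: 1; C4: 1; C5: 1; C6: 1; C7: 2.
Total = 8.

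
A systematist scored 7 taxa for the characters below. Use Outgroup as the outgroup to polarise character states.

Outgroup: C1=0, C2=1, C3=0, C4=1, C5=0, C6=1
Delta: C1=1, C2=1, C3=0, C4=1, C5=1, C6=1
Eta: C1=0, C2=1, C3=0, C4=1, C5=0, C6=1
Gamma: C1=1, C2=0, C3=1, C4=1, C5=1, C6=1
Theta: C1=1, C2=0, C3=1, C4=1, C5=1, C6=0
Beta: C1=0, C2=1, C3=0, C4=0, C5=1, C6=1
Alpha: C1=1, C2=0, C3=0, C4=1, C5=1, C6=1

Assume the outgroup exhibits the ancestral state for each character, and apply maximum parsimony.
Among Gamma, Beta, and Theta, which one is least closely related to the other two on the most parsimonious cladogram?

Beta

Character polarity is set by the outgroup: the derived state is whichever differs from the outgroup's state, so for C2, C4, C6 the derived state is '0', and for the remaining characters it is '1'.
Only Alpha, Delta, Gamma, and Theta show the derived state '1' for C1, supporting them as a clade.
C2 (derived state '0') is shared by Alpha, Gamma, and Theta — a synapomorphy uniting that clade.
C3: derived state '1' in Gamma and Theta only — synapomorphy for {Gamma, Theta}.
C4 (derived state '0') is unique to Beta (autapomorphy; uninformative for grouping).
Only Alpha, Beta, Delta, Gamma, and Theta show the derived state '1' for C5, supporting them as a clade.
C6: derived state '0' in Theta only — an autapomorphy, so it tells us nothing about relationships among taxa.
Most parsimonious ingroup topology: (((Delta,((Gamma,Theta),Alpha)),Beta),Eta).
Gamma and Theta share a more recent common ancestor with each other than either does with Beta, so Beta is the least closely related of the three.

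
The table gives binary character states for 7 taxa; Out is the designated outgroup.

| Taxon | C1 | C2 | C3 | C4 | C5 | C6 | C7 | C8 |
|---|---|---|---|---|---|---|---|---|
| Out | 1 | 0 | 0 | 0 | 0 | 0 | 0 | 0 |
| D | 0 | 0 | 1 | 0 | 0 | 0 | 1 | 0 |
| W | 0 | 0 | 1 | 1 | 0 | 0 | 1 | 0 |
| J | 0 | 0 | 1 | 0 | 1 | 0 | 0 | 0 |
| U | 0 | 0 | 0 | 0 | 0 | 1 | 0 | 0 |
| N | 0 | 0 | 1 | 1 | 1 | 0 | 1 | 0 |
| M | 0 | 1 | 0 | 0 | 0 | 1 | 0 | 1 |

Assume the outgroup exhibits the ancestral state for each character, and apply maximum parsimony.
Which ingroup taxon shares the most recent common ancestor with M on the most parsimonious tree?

U

Character polarity is set by the outgroup: the derived state is whichever differs from the outgroup's state, so for C1 the derived state is '0', and for the remaining characters it is '1'.
C1 (derived state '0') is shared by all ingroup taxa — unites the whole ingroup.
C2 (derived state '1') is unique to M (autapomorphy; uninformative for grouping).
C3 (derived state '1') is shared by D, J, N, and W — a synapomorphy uniting that clade.
Only N and W show the derived state '1' for C4, supporting them as a clade.
C5 (state '1') occurs in J and N but conflicts with the nesting implied by the other characters — most parsimoniously interpreted as homoplasy.
C6 (derived state '1') is shared by M and U — a synapomorphy uniting that clade.
C7 (derived state '1') is shared by D, N, and W — a synapomorphy uniting that clade.
C8 (derived state '1') is unique to M (autapomorphy; uninformative for grouping).
Most parsimonious ingroup topology: (((D,(W,N)),J),(U,M)).
M and U form a cherry on this tree, so they are sister taxa.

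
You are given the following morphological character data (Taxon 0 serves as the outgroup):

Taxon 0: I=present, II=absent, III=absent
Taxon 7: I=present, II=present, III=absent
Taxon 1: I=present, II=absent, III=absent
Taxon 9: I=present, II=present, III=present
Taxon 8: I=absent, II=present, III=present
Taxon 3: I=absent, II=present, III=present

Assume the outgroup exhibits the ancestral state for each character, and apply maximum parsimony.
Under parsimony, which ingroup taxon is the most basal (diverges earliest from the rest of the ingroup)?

Taxon 1

Character polarity is set by the outgroup: the derived state is whichever differs from the outgroup's state, so for I the derived state is 'absent', and for the remaining characters it is 'present'.
I: derived state 'absent' in Taxon 3 and Taxon 8 only — synapomorphy for {Taxon 3, Taxon 8}.
Only Taxon 3, Taxon 7, Taxon 8, and Taxon 9 show the derived state 'present' for II, supporting them as a clade.
III (derived state 'present') is shared by Taxon 3, Taxon 8, and Taxon 9 — a synapomorphy uniting that clade.
Most parsimonious ingroup topology: ((Taxon 7,(Taxon 9,(Taxon 8,Taxon 3))),Taxon 1).
Taxon 1 is sister to the clade containing all other ingroup taxa, so it is the earliest-diverging (most basal) ingroup lineage.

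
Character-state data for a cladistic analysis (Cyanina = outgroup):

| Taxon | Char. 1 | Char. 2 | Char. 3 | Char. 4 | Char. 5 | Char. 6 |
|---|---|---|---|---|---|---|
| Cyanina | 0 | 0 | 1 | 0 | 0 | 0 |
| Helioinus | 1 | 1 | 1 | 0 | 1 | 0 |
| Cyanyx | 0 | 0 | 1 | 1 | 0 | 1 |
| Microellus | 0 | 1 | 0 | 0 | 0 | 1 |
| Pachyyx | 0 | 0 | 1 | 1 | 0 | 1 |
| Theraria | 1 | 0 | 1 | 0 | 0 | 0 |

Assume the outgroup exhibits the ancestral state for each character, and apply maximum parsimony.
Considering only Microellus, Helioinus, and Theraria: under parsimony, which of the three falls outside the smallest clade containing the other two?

Microellus

Character polarity is set by the outgroup: the derived state is whichever differs from the outgroup's state, so for Char. 3 the derived state is '0', and for the remaining characters it is '1'.
Char. 1 (derived state '1') is shared by Helioinus and Theraria — a synapomorphy uniting that clade.
Char. 2 (state '1') occurs in Helioinus and Microellus but conflicts with the nesting implied by the other characters — most parsimoniously interpreted as homoplasy.
Char. 3 (derived state '0') is unique to Microellus (autapomorphy; uninformative for grouping).
Only Cyanyx and Pachyyx show the derived state '1' for Char. 4, supporting them as a clade.
Char. 5 (derived state '1') is unique to Helioinus (autapomorphy; uninformative for grouping).
Char. 6: derived state '1' in Cyanyx, Microellus, and Pachyyx only — synapomorphy for {Cyanyx, Microellus, Pachyyx}.
Most parsimonious ingroup topology: ((Helioinus,Theraria),((Cyanyx,Pachyyx),Microellus)).
Theraria and Helioinus share a more recent common ancestor with each other than either does with Microellus, so Microellus is the least closely related of the three.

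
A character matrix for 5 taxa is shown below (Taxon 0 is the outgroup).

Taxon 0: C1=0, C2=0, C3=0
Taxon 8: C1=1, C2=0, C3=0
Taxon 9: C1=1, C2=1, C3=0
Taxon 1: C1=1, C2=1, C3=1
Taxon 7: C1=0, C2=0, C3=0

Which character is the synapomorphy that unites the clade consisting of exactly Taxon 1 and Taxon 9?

The outgroup has state '0' for every character, so '1' is the derived state throughout.
C1 (derived state '1') is shared by Taxon 1, Taxon 8, and Taxon 9 — a synapomorphy uniting that clade.
Only Taxon 1 and Taxon 9 show the derived state '1' for C2, supporting them as a clade.
C3: derived state '1' in Taxon 1 only — an autapomorphy, so it tells us nothing about relationships among taxa.
Most parsimonious ingroup topology: ((Taxon 8,(Taxon 1,Taxon 9)),Taxon 7).
The clade {Taxon 1, Taxon 9} is supported by C2: its derived state '1' occurs in exactly those taxa and in no other taxon (including the outgroup).

C2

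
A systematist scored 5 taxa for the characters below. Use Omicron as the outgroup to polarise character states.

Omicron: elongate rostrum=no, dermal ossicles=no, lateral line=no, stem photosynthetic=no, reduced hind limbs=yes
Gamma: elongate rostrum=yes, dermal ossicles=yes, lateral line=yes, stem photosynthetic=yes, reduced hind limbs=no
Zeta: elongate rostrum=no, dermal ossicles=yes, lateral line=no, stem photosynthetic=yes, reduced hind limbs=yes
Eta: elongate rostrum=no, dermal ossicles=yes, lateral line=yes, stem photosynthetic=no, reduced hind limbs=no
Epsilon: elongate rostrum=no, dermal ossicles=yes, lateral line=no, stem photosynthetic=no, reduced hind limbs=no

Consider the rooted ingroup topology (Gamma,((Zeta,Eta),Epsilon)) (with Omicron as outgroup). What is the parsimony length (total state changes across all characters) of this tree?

Map each character onto (Gamma,((Zeta,Eta),Epsilon)) (rooted by Omicron) and count the minimum state changes it requires (Fitch parsimony):
elongate rostrum: 1; dermal ossicles: 1; lateral line: 2; stem photosynthetic: 2; reduced hind limbs: 2.
Total tree length = 8.

8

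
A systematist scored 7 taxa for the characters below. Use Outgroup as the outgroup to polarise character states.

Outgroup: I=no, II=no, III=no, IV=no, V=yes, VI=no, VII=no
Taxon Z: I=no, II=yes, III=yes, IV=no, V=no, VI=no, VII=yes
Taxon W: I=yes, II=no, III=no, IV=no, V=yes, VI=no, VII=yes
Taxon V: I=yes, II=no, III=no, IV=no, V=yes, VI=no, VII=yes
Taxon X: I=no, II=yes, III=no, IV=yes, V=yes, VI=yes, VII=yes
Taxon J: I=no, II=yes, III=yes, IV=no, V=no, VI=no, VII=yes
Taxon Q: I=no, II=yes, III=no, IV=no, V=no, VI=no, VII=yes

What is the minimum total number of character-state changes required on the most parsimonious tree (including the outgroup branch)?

Character polarity is set by the outgroup: the derived state is whichever differs from the outgroup's state, so for V the derived state is 'no', and for the remaining characters it is 'yes'.
I: derived state 'yes' in Taxon V and Taxon W only — synapomorphy for {Taxon V, Taxon W}.
II: derived state 'yes' in Taxon J, Taxon Q, Taxon X, and Taxon Z only — synapomorphy for {Taxon J, Taxon Q, Taxon X, Taxon Z}.
III (derived state 'yes') is shared by Taxon J and Taxon Z — a synapomorphy uniting that clade.
IV: derived state 'yes' in Taxon X only — an autapomorphy, so it tells us nothing about relationships among taxa.
V: derived state 'no' in Taxon J, Taxon Q, and Taxon Z only — synapomorphy for {Taxon J, Taxon Q, Taxon Z}.
VI: derived state 'yes' in Taxon X only — an autapomorphy, so it tells us nothing about relationships among taxa.
VII (derived state 'yes') is shared by all ingroup taxa — unites the whole ingroup.
Most parsimonious ingroup topology: ((((Taxon Z,Taxon J),Taxon Q),Taxon X),(Taxon W,Taxon V)).
Changes per character on this tree: I: 1; II: 1; III: 1; IV: 1; V: 1; VI: 1; VII: 1.
Total = 7.

7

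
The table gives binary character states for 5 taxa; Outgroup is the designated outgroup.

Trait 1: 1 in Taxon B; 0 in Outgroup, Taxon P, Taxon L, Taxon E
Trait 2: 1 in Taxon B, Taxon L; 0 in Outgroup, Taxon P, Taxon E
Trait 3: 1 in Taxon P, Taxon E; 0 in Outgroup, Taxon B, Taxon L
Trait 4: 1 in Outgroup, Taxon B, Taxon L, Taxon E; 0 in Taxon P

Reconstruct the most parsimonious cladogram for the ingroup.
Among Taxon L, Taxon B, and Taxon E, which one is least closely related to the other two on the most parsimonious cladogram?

Character polarity is set by the outgroup: the derived state is whichever differs from the outgroup's state, so for Trait 4 the derived state is '0', and for the remaining characters it is '1'.
Trait 1: derived state '1' in Taxon B only — an autapomorphy, so it tells us nothing about relationships among taxa.
Trait 2: derived state '1' in Taxon B and Taxon L only — synapomorphy for {Taxon B, Taxon L}.
Trait 3 (derived state '1') is shared by Taxon E and Taxon P — a synapomorphy uniting that clade.
Trait 4: derived state '0' in Taxon P only — an autapomorphy, so it tells us nothing about relationships among taxa.
Most parsimonious ingroup topology: ((Taxon P,Taxon E),(Taxon B,Taxon L)).
Taxon L and Taxon B share a more recent common ancestor with each other than either does with Taxon E, so Taxon E is the least closely related of the three.

Taxon E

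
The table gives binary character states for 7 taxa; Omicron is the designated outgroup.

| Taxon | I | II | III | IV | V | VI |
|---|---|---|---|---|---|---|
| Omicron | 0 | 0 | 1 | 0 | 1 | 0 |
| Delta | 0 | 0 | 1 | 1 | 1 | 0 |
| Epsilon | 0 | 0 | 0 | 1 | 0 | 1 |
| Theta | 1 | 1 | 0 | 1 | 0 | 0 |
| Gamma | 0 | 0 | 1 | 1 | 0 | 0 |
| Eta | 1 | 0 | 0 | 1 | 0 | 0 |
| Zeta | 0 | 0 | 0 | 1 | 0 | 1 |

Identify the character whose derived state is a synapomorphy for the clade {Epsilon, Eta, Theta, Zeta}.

III

Character polarity is set by the outgroup: the derived state is whichever differs from the outgroup's state, so for III, V the derived state is '0', and for the remaining characters it is '1'.
I (derived state '1') is shared by Eta and Theta — a synapomorphy uniting that clade.
II: derived state '1' in Theta only — an autapomorphy, so it tells us nothing about relationships among taxa.
III (derived state '0') is shared by Epsilon, Eta, Theta, and Zeta — a synapomorphy uniting that clade.
IV (derived state '1') is shared by all ingroup taxa — unites the whole ingroup.
V: derived state '0' in Epsilon, Eta, Gamma, Theta, and Zeta only — synapomorphy for {Epsilon, Eta, Gamma, Theta, Zeta}.
VI: derived state '1' in Epsilon and Zeta only — synapomorphy for {Epsilon, Zeta}.
Most parsimonious ingroup topology: (Delta,(((Epsilon,Zeta),(Theta,Eta)),Gamma)).
The clade {Epsilon, Eta, Theta, Zeta} is supported by III: its derived state '0' occurs in exactly those taxa and in no other taxon (including the outgroup).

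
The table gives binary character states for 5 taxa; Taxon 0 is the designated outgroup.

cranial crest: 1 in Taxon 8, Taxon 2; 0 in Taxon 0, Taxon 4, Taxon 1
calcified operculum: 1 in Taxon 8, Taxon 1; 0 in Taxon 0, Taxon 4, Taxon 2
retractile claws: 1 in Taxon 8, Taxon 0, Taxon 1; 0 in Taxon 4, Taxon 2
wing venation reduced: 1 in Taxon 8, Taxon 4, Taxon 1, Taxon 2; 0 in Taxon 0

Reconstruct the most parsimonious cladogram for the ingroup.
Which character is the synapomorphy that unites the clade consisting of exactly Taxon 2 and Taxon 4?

Character polarity is set by the outgroup: the derived state is whichever differs from the outgroup's state, so for retractile claws the derived state is '0', and for the remaining characters it is '1'.
cranial crest groups Taxon 2 and Taxon 8, which is incompatible with the clades supported by the remaining characters; treating it as convergent (homoplasy) costs fewer steps than any alternative tree.
calcified operculum (derived state '1') is shared by Taxon 1 and Taxon 8 — a synapomorphy uniting that clade.
retractile claws: derived state '0' in Taxon 2 and Taxon 4 only — synapomorphy for {Taxon 2, Taxon 4}.
wing venation reduced (derived state '1') is shared by all ingroup taxa — unites the whole ingroup.
Most parsimonious ingroup topology: ((Taxon 8,Taxon 1),(Taxon 2,Taxon 4)).
The clade {Taxon 2, Taxon 4} is supported by retractile claws: its derived state '0' occurs in exactly those taxa and in no other taxon (including the outgroup).

retractile claws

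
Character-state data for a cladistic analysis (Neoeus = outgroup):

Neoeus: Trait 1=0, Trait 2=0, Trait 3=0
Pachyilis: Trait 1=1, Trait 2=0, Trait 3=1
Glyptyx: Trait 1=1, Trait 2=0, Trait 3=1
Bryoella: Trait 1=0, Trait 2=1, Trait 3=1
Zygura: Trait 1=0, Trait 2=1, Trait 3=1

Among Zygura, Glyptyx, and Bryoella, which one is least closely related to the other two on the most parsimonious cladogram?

The outgroup has state '0' for every character, so '1' is the derived state throughout.
Trait 1: derived state '1' in Glyptyx and Pachyilis only — synapomorphy for {Glyptyx, Pachyilis}.
Trait 2: derived state '1' in Bryoella and Zygura only — synapomorphy for {Bryoella, Zygura}.
All ingroup taxa share the derived state '1' for Trait 3; it defines the ingroup but does not resolve relationships within it.
Most parsimonious ingroup topology: ((Glyptyx,Pachyilis),(Bryoella,Zygura)).
Zygura and Bryoella share a more recent common ancestor with each other than either does with Glyptyx, so Glyptyx is the least closely related of the three.

Glyptyx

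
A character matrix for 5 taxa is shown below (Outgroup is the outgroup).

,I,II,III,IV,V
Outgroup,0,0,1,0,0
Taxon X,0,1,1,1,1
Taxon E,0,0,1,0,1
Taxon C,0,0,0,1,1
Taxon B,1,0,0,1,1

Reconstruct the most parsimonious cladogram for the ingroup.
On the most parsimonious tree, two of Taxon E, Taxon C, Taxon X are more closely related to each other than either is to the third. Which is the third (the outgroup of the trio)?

Character polarity is set by the outgroup: the derived state is whichever differs from the outgroup's state, so for III the derived state is '0', and for the remaining characters it is '1'.
I (derived state '1') is unique to Taxon B (autapomorphy; uninformative for grouping).
II (derived state '1') is unique to Taxon X (autapomorphy; uninformative for grouping).
III: derived state '0' in Taxon B and Taxon C only — synapomorphy for {Taxon B, Taxon C}.
Only Taxon B, Taxon C, and Taxon X show the derived state '1' for IV, supporting them as a clade.
V (derived state '1') is shared by all ingroup taxa — unites the whole ingroup.
Most parsimonious ingroup topology: ((Taxon X,(Taxon C,Taxon B)),Taxon E).
Taxon C and Taxon X share a more recent common ancestor with each other than either does with Taxon E, so Taxon E is the least closely related of the three.

Taxon E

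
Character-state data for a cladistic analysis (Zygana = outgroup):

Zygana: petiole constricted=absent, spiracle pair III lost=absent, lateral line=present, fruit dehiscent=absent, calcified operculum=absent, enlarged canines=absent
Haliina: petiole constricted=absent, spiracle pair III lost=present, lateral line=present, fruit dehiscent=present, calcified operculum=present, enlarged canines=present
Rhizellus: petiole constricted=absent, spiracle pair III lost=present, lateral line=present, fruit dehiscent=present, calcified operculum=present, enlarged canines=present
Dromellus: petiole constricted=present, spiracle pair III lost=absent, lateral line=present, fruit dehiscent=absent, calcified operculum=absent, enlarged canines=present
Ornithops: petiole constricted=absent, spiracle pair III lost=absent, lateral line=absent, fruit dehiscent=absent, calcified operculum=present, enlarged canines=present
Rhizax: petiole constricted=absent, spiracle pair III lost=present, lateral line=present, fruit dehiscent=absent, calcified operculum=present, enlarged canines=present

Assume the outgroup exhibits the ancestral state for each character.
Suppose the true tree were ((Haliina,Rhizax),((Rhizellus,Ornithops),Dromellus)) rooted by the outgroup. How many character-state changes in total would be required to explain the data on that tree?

Map each character onto ((Haliina,Rhizax),((Rhizellus,Ornithops),Dromellus)) (rooted by Zygana) and count the minimum state changes it requires (Fitch parsimony):
petiole constricted: 1; spiracle pair III lost: 2; lateral line: 1; fruit dehiscent: 2; calcified operculum: 2; enlarged canines: 1.
Total tree length = 9.

9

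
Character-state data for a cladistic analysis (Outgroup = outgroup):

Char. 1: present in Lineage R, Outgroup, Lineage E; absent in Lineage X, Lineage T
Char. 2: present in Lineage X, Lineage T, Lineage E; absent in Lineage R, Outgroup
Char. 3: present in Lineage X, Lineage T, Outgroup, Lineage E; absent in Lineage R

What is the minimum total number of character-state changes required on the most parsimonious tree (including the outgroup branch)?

3

Character polarity is set by the outgroup: the derived state is whichever differs from the outgroup's state, so for Char. 1, Char. 3 the derived state is 'absent', and for the remaining characters it is 'present'.
Only Lineage T and Lineage X show the derived state 'absent' for Char. 1, supporting them as a clade.
Char. 2: derived state 'present' in Lineage E, Lineage T, and Lineage X only — synapomorphy for {Lineage E, Lineage T, Lineage X}.
Char. 3 (derived state 'absent') is unique to Lineage R (autapomorphy; uninformative for grouping).
Most parsimonious ingroup topology: (Lineage R,((Lineage T,Lineage X),Lineage E)).
Changes per character on this tree: Char. 1: 1; Char. 2: 1; Char. 3: 1.
Total = 3.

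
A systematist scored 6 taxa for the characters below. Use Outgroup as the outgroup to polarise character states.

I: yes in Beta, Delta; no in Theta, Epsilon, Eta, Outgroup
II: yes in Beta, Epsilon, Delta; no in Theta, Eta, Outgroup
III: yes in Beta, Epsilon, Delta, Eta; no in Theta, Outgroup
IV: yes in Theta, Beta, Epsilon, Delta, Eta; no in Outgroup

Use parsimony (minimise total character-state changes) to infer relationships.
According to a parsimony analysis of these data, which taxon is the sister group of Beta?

Delta

The outgroup has state 'no' for every character, so 'yes' is the derived state throughout.
Only Beta and Delta show the derived state 'yes' for I, supporting them as a clade.
II: derived state 'yes' in Beta, Delta, and Epsilon only — synapomorphy for {Beta, Delta, Epsilon}.
III: derived state 'yes' in Beta, Delta, Epsilon, and Eta only — synapomorphy for {Beta, Delta, Epsilon, Eta}.
All ingroup taxa share the derived state 'yes' for IV; it defines the ingroup but does not resolve relationships within it.
Most parsimonious ingroup topology: (((Epsilon,(Delta,Beta)),Eta),Theta).
Beta and Delta form a cherry on this tree, so they are sister taxa.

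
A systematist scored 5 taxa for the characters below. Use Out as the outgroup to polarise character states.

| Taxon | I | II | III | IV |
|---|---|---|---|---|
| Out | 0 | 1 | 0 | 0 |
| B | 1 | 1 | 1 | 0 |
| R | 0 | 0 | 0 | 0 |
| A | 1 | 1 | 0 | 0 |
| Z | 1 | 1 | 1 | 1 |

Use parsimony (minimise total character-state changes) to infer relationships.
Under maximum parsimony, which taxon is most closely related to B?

Character polarity is set by the outgroup: the derived state is whichever differs from the outgroup's state, so for II the derived state is '0', and for the remaining characters it is '1'.
I (derived state '1') is shared by A, B, and Z — a synapomorphy uniting that clade.
II: derived state '0' in R only — an autapomorphy, so it tells us nothing about relationships among taxa.
III: derived state '1' in B and Z only — synapomorphy for {B, Z}.
IV (derived state '1') is unique to Z (autapomorphy; uninformative for grouping).
Most parsimonious ingroup topology: (((B,Z),A),R).
B and Z form a cherry on this tree, so they are sister taxa.

Z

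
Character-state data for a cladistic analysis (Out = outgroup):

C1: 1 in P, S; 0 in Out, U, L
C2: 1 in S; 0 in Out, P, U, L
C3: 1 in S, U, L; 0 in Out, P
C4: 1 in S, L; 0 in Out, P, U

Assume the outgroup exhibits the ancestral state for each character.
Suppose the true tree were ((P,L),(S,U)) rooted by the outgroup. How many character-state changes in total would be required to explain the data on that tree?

7

Map each character onto ((P,L),(S,U)) (rooted by Out) and count the minimum state changes it requires (Fitch parsimony):
C1: 2; C2: 1; C3: 2; C4: 2.
Total tree length = 7.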